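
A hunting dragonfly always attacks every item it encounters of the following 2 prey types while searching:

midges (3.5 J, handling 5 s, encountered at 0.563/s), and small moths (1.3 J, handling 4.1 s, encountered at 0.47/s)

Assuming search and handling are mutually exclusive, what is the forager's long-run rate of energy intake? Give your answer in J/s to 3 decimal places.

0.450 J/s

R = Σλ_iE_i / (1 + Σλ_ih_i)
Numerator: 0.563×3.5 + 0.47×1.3 = 2.582
Denominator: 1 + 0.563×5 + 0.47×4.1 = 5.742
R = 2.582/5.742 = 0.4496 J/s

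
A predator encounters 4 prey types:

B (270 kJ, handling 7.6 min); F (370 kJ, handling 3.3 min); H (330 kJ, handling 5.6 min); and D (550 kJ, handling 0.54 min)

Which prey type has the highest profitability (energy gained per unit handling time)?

In descending order of E/h:
D: 550/0.54 = 1.02e+03 kJ/min
F: 370/3.3 = 112 kJ/min
H: 330/5.6 = 58.9 kJ/min
B: 270/7.6 = 35.5 kJ/min

D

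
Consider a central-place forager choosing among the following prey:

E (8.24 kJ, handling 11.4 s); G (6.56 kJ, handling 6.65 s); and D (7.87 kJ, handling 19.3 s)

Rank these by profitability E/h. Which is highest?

In descending order of E/h:
G: 6.56/6.65 = 0.986 kJ/s
E: 8.24/11.4 = 0.723 kJ/s
D: 7.87/19.3 = 0.408 kJ/s

G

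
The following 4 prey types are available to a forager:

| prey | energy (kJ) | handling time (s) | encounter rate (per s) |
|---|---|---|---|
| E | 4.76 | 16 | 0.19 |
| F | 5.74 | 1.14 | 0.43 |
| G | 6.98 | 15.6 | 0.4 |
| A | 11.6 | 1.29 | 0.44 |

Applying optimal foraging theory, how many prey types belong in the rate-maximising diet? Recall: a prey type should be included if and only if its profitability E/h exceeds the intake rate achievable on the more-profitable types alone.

Profitabilities (E/h, kJ/s): A 8.99, F 5.04, G 0.447, E 0.297. Add prey in this order while the next type's profitability exceeds the intake rate on those already taken.
Rate on top 1: 3.256. F: 5.04 > 3.256 → include.
Rate on top 2: 3.68. G: 0.447 < 3.68 → exclude; stop.
Optimal diet: A, F — 2 of 4 types.

2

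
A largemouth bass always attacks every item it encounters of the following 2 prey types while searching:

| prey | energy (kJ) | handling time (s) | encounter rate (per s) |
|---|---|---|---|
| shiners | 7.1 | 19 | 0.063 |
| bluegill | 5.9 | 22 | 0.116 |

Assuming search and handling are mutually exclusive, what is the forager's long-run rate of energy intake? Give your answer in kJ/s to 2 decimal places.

0.24 kJ/s

Energy encountered per unit search time: 0.063×7.1 + 0.116×5.9 = 1.132 kJ/s.
Handling time per unit search time: 0.063×19 + 0.116×22 = 3.749.
Rate = 1.132/(1 + 3.749) = 0.2383 kJ/s.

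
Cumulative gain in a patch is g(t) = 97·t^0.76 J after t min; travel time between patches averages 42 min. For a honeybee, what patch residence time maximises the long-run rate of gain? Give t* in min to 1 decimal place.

133.0 min

Optimal t* satisfies g'(t*) = g(t*)/(T + t*).
g'(t) = 0.76·97·t^-0.24. Setting 0.76·97·t^-0.24 = 97·t^0.76/(42+t) gives 0.76(42+t) = t, so 0.24·t = 0.76×42.
t* = 0.76×42/0.24 = 133 min.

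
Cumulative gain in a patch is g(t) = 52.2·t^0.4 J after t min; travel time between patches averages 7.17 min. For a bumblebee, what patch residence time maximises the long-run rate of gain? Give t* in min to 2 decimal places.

4.78 min

By the marginal value theorem, leave when the instantaneous gain rate g'(t) equals the habitat-wide average g(t)/(T + t).
g'(t) = 0.4·52.2·t^-0.6. Setting 0.4·52.2·t^-0.6 = 52.2·t^0.4/(7.17+t) gives 0.4(7.17+t) = t, so 0.60·t = 0.4×7.17.
t* = 0.4×7.17/0.60 = 4.78 min.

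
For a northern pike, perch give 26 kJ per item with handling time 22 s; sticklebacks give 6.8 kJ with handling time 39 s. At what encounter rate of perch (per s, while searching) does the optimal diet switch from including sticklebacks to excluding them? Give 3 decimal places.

0.008 per s

The zero-one rule: include sticklebacks iff E₂/h₂ > λE₁/(1+λh₁). Equality gives the switch point.
λE₁h₂ = E₂ + λE₂h₁ ⇒ λ = E₂/(E₁h₂ − E₂h₁) = 6.8/(1014 − 149.6) = 0.007867 per s.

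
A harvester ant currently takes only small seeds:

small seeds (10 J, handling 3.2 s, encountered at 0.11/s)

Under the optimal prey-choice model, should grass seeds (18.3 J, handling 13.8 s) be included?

On small seeds alone, R = ΣλE/(1+Σλh) = 1.1/1.352 = 0.8136 J/s.
grass seeds: E/h = 18.3/13.8 = 1.326 J/s.
Since 1.326 > R, including grass seeds increases the long-run rate.

Yes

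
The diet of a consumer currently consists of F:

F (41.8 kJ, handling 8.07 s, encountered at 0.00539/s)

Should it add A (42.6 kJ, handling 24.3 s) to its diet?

Intake rate on the current diet: R = (0.00539×41.8) / (1 + 0.00539×8.07) = 0.2253/1.043 = 0.2159 kJ/s.
Profitability of A: 42.6/24.3 = 1.753 kJ/s.
Since 1.753 > R, including A increases the long-run rate.

Yes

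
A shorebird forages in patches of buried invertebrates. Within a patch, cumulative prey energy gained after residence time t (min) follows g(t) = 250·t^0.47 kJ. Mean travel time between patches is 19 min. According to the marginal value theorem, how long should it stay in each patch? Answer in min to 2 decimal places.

Maximise g(t)/(T+t): set derivative to zero → g'(t)(T+t) = g(t).
g'(t) = 0.47·250·t^-0.53. Setting 0.47·250·t^-0.53 = 250·t^0.47/(19+t) gives 0.47(19+t) = t, so 0.53·t = 0.47×19.
t* = 0.47×19/0.53 = 16.85 min.

16.85 min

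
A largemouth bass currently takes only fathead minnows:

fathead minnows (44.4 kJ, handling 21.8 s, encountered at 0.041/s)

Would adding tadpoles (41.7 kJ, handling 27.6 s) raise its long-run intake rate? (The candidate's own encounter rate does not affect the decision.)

Current rate: (0.041×44.4)/(1 + 0.041×21.8) = 0.9612 kJ/s.
Profitability of tadpoles: 41.7/27.6 = 1.511 kJ/s.
1.511 > 0.9612, so adding tadpoles raises the average — include it.

Yes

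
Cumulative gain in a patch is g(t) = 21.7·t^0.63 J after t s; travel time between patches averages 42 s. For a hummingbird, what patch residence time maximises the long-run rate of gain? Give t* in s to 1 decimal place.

Maximise g(t)/(T+t): set derivative to zero → g'(t)(T+t) = g(t).
g'(t) = 0.63·21.7·t^-0.37. Setting 0.63·21.7·t^-0.37 = 21.7·t^0.63/(42+t) gives 0.63(42+t) = t, so 0.37·t = 0.63×42.
t* = 0.63×42/0.37 = 71.51 s.

71.5 s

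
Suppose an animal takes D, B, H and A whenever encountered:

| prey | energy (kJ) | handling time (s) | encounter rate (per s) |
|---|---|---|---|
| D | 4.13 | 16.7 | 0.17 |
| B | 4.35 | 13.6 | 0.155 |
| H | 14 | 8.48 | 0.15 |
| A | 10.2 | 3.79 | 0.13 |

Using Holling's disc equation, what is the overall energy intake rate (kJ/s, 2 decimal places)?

R = (0.17×4.13 + 0.155×4.35 + 0.15×14 + 0.13×10.2) / (1 + 0.17×16.7 + 0.155×13.6 + 0.15×8.48 + 0.13×3.79) = 4.802/7.712 = 0.6227 kJ/s.

0.62 kJ/s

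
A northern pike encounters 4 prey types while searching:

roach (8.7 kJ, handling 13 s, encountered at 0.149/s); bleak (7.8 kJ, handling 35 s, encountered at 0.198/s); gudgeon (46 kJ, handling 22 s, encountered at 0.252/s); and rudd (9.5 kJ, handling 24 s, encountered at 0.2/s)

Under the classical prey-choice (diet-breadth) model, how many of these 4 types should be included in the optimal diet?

1

Profitabilities (E/h, kJ/s): gudgeon 2.09, roach 0.669, rudd 0.396, bleak 0.223. Add prey in this order while the next type's profitability exceeds the intake rate on those already taken.
Rate on top 1: 1.771. roach: 0.669 < 1.771 → exclude; stop.
Optimal diet: gudgeon — 1 of 4 types.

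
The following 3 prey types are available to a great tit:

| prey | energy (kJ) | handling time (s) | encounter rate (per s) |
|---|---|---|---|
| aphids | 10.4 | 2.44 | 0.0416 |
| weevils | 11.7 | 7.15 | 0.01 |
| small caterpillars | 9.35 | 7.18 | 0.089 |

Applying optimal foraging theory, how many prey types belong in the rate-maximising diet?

E/h in descending order: aphids 4.26, weevils 1.64, small caterpillars 1.3 kJ/s. The optimal diet is the largest prefix of this list for which every included type satisfies E_i/h_i > R on the types above it.
Rate on top 1: 0.3928. weevils: 1.64 > 0.3928 → include.
Rate on top 2: 0.4686. small caterpillars: 1.3 > 0.4686 → include.
Optimal diet: aphids, weevils, small caterpillars — 3 of 3 types.

3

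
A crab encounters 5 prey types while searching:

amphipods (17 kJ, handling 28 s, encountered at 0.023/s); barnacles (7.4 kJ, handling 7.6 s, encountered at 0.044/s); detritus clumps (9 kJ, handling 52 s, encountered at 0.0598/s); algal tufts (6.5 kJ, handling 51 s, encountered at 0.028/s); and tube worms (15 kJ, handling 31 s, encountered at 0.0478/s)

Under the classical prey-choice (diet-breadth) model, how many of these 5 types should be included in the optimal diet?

3

E/h in descending order: barnacles 0.974, amphipods 0.607, tube worms 0.484, detritus clumps 0.173, algal tufts 0.127 kJ/s. The optimal diet is the largest prefix of this list for which every included type satisfies E_i/h_i > R on the types above it.
Rate on top 1: 0.244. amphipods: 0.607 > 0.244 → include.
Rate on top 2: 0.3622. tube worms: 0.484 > 0.3622 → include.
Rate on top 3: 0.4143. detritus clumps: 0.173 < 0.4143 → exclude; stop.
Optimal diet: barnacles, amphipods, tube worms — 3 of 5 types.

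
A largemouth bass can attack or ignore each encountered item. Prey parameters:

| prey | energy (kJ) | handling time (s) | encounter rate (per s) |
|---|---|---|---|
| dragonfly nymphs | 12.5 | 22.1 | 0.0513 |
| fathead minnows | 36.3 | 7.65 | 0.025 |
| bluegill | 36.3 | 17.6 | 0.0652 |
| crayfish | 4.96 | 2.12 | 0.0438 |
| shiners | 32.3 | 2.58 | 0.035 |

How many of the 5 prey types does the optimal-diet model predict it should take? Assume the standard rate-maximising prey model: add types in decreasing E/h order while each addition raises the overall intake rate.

Profitabilities (E/h, kJ/s): shiners 12.5, fathead minnows 4.75, crayfish 2.34, bluegill 2.06, dragonfly nymphs 0.566. Add prey in this order while the next type's profitability exceeds the intake rate on those already taken.
Rate on top 1: 1.037. fathead minnows: 4.75 > 1.037 → include.
Rate on top 2: 1.59. crayfish: 2.34 > 1.59 → include.
Rate on top 3: 1.641. bluegill: 2.06 > 1.641 → include.
Rate on top 4: 1.833. dragonfly nymphs: 0.566 < 1.833 → exclude; stop.
Optimal diet: shiners, fathead minnows, crayfish, bluegill — 4 of 5 types.

4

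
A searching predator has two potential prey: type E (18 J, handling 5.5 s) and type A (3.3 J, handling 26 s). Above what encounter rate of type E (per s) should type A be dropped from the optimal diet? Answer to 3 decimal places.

0.007 per s

The zero-one rule: include type A iff E₂/h₂ > λE₁/(1+λh₁). Equality gives the switch point.
λE₁h₂ = E₂ + λE₂h₁ ⇒ λ = E₂/(E₁h₂ − E₂h₁) = 3.3/(468 − 18.15) = 0.007336 per s.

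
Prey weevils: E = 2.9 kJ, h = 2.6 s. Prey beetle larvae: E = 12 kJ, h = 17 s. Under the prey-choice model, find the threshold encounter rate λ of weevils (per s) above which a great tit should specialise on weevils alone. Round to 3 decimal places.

0.663 per s

The zero-one rule: include beetle larvae iff E₂/h₂ > λE₁/(1+λh₁). Equality gives the switch point.
λE₁h₂ = E₂ + λE₂h₁ ⇒ λ = E₂/(E₁h₂ − E₂h₁) = 12/(49.3 − 31.2) = 0.663 per s.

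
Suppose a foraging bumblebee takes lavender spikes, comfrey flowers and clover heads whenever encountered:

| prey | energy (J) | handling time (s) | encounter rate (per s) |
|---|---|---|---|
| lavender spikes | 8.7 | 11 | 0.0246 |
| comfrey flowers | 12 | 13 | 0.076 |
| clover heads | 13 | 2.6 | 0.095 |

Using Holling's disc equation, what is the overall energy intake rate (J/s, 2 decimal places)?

R = Σλ_iE_i / (1 + Σλ_ih_i)
Numerator: 0.0246×8.7 + 0.076×12 + 0.095×13 = 2.361
Denominator: 1 + 0.0246×11 + 0.076×13 + 0.095×2.6 = 2.506
R = 2.361/2.506 = 0.9423 J/s

0.94 J/s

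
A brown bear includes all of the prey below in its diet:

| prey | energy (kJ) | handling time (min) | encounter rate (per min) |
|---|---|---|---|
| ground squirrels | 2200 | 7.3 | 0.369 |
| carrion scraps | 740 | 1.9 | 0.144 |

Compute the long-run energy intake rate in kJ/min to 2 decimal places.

Energy encountered per unit search time: 0.369×2200 + 0.144×740 = 918.4 kJ/min.
Handling time per unit search time: 0.369×7.3 + 0.144×1.9 = 2.967.
Rate = 918.4/(1 + 2.967) = 231.5 kJ/min.

231.48 kJ/min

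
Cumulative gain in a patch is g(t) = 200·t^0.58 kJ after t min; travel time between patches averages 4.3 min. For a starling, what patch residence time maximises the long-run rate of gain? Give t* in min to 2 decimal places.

5.94 min

Maximise g(t)/(T+t): set derivative to zero → g'(t)(T+t) = g(t).
g'(t) = 0.58·200·t^-0.42. Setting 0.58·200·t^-0.42 = 200·t^0.58/(4.3+t) gives 0.58(4.3+t) = t, so 0.42·t = 0.58×4.3.
t* = 0.58×4.3/0.42 = 5.938 min.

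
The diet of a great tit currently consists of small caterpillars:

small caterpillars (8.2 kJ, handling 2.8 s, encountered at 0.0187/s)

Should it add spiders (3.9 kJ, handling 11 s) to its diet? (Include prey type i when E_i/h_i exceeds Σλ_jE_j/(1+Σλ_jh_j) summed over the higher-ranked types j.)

Yes

Intake rate on the current diet: R = (0.0187×8.2) / (1 + 0.0187×2.8) = 0.1533/1.052 = 0.1457 kJ/s.
Profitability of spiders: 3.9/11 = 0.3545 kJ/s.
0.3545 > 0.1457, so adding spiders raises the average — include it.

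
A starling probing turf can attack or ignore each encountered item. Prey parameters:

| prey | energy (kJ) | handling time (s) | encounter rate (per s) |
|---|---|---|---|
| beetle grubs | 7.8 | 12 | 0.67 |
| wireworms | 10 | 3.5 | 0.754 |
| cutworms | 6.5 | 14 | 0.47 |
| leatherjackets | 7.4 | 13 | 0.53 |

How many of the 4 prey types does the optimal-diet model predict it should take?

1

Rank by E/h (kJ/s): wireworms 2.86, beetle grubs 0.65, leatherjackets 0.569, cutworms 0.464. Include each in turn until the next type's E/h falls below the running intake rate.
Rate on top 1: 2.072. beetle grubs: 0.65 < 2.072 → exclude; stop.
Optimal diet: wireworms — 1 of 4 types.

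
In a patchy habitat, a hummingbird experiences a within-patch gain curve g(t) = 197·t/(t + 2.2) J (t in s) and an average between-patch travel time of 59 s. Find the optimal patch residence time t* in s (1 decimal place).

11.4 s

Maximise g(t)/(T+t): set derivative to zero → g'(t)(T+t) = g(t).
g'(t) = 197·2.2/(t + 2.2)². Setting 197·2.2/(t+2.2)² = 197t/[(t+2.2)(59+t)] gives 2.2(59+t) = t(t+2.2), so t² = 2.2×59 = 129.8.
t* = √129.8 = 11.39 s.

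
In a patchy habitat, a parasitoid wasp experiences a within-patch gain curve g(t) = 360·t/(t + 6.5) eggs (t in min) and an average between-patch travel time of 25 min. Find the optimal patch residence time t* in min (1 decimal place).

Optimal t* satisfies g'(t*) = g(t*)/(T + t*).
g'(t) = 360·6.5/(t + 6.5)². Setting 360·6.5/(t+6.5)² = 360t/[(t+6.5)(25+t)] gives 6.5(25+t) = t(t+6.5), so t² = 6.5×25 = 162.5.
t* = √162.5 = 12.75 min.

12.7 min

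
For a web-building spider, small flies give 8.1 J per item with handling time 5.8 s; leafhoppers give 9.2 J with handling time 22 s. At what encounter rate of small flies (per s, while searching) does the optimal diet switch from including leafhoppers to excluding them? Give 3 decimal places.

0.074 per s

Drop leafhoppers once their profitability E₂/h₂ falls below the rate achievable on small flies alone: E₂/h₂ = λE₁/(1 + λh₁).
Solve for λ: λE₁h₂ = E₂(1 + λh₁) → λ(E₁h₂ − E₂h₁) = E₂ → λ = E₂/(E₁h₂ − E₂h₁).
λ = 9.2/(8.1×22 − 9.2×5.8) = 9.2/124.8 = 0.07369 per s.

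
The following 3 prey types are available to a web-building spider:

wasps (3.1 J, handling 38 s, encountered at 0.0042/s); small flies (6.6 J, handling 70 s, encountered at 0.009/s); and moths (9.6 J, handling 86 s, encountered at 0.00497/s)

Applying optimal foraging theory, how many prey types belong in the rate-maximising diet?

3

Profitabilities (E/h, J/s): moths 0.112, small flies 0.0943, wasps 0.0816. Add prey in this order while the next type's profitability exceeds the intake rate on those already taken.
Rate on top 1: 0.03343. small flies: 0.0943 > 0.03343 → include.
Rate on top 2: 0.05206. wasps: 0.0816 > 0.05206 → include.
Optimal diet: moths, small flies, wasps — 3 of 3 types.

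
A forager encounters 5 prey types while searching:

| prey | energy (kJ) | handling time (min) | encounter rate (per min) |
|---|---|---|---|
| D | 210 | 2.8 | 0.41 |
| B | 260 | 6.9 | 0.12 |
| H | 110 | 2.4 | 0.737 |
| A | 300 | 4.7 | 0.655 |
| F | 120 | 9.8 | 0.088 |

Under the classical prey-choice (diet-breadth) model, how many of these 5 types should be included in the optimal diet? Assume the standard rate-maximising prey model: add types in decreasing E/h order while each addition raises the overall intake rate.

2

Profitabilities (E/h, kJ/min): D 75, A 63.8, H 45.8, B 37.7, F 12.2. Add prey in this order while the next type's profitability exceeds the intake rate on those already taken.
Rate on top 1: 40.08. A: 63.8 > 40.08 → include.
Rate on top 2: 54.07. H: 45.8 < 54.07 → exclude; stop.
Optimal diet: D, A — 2 of 5 types.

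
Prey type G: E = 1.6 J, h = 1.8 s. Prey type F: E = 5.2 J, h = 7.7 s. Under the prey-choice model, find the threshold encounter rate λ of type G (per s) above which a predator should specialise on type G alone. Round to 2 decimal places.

Drop type F once their profitability E₂/h₂ falls below the rate achievable on type G alone: E₂/h₂ = λE₁/(1 + λh₁).
Solve for λ: λE₁h₂ = E₂(1 + λh₁) → λ(E₁h₂ − E₂h₁) = E₂ → λ = E₂/(E₁h₂ − E₂h₁).
λ = 5.2/(1.6×7.7 − 5.2×1.8) = 5.2/2.96 = 1.757 per s.

1.76 per s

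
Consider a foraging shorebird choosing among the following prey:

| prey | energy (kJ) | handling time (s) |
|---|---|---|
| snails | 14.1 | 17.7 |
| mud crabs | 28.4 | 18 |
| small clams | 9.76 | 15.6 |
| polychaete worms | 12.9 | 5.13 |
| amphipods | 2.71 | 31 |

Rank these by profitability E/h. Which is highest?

polychaete worms

Profitability E/h (kJ/s): snails = 14.1/17.7 = 0.797, mud crabs = 28.4/18 = 1.58, small clams = 9.76/15.6 = 0.626, polychaete worms = 12.9/5.13 = 2.51, amphipods = 2.71/31 = 0.0874.
Ranked: polychaete worms > mud crabs > snails > small clams > amphipods.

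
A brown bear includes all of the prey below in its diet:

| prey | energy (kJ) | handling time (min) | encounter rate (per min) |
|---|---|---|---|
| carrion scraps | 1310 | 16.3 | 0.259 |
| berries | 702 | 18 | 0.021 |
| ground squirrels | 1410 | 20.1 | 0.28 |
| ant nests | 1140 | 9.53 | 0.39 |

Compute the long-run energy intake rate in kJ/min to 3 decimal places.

79.858 kJ/min

R = Σλ_iE_i / (1 + Σλ_ih_i)
Numerator: 0.259×1310 + 0.021×702 + 0.28×1410 + 0.39×1140 = 1193
Denominator: 1 + 0.259×16.3 + 0.021×18 + 0.28×20.1 + 0.39×9.53 = 14.94
R = 1193/14.94 = 79.86 kJ/min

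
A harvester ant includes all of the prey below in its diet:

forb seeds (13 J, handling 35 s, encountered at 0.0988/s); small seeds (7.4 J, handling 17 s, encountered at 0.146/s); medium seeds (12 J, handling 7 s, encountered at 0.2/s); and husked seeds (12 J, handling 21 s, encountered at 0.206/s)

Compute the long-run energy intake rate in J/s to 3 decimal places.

0.571 J/s

Energy encountered per unit search time: 0.0988×13 + 0.146×7.4 + 0.2×12 + 0.206×12 = 7.237 J/s.
Handling time per unit search time: 0.0988×35 + 0.146×17 + 0.2×7 + 0.206×21 = 11.67.
Rate = 7.237/(1 + 11.67) = 0.5714 J/s.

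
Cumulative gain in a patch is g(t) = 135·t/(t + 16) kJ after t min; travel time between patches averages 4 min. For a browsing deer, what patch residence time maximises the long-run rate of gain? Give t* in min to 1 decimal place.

8.0 min

Optimal t* satisfies g'(t*) = g(t*)/(T + t*).
g'(t) = 135·16/(t + 16)². Setting 135·16/(t+16)² = 135t/[(t+16)(4+t)] gives 16(4+t) = t(t+16), so t² = 16×4 = 64.
t* = √64 = 8 min.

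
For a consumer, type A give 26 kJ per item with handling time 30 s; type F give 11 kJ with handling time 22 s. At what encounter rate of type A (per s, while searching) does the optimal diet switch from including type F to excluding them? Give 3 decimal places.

0.045 per s

Drop type F once their profitability E₂/h₂ falls below the rate achievable on type A alone: E₂/h₂ = λE₁/(1 + λh₁).
Solve for λ: λE₁h₂ = E₂(1 + λh₁) → λ(E₁h₂ − E₂h₁) = E₂ → λ = E₂/(E₁h₂ − E₂h₁).
λ = 11/(26×22 − 11×30) = 11/242 = 0.04545 per s.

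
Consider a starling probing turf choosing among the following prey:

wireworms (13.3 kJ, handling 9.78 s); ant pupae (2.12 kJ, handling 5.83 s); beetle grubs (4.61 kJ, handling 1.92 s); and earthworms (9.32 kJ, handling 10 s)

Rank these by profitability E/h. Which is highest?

Profitability E/h (kJ/s): wireworms = 13.3/9.78 = 1.36, ant pupae = 2.12/5.83 = 0.364, beetle grubs = 4.61/1.92 = 2.4, earthworms = 9.32/10 = 0.932.
Ranked: beetle grubs > wireworms > earthworms > ant pupae.

beetle grubs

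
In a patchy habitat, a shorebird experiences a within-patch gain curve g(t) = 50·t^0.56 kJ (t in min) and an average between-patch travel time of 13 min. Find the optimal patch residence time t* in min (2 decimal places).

Maximise g(t)/(T+t): set derivative to zero → g'(t)(T+t) = g(t).
g'(t) = 0.56·50·t^-0.44. Setting 0.56·50·t^-0.44 = 50·t^0.56/(13+t) gives 0.56(13+t) = t, so 0.44·t = 0.56×13.
t* = 0.56×13/0.44 = 16.55 min.

16.55 min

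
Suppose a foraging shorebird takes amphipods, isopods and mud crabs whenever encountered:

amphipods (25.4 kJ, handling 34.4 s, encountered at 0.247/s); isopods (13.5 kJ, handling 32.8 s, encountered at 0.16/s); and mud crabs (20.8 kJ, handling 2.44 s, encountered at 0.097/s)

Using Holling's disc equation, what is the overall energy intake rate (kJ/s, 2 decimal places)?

0.70 kJ/s

Energy encountered per unit search time: 0.247×25.4 + 0.16×13.5 + 0.097×20.8 = 10.45 kJ/s.
Handling time per unit search time: 0.247×34.4 + 0.16×32.8 + 0.097×2.44 = 13.98.
Rate = 10.45/(1 + 13.98) = 0.6976 kJ/s.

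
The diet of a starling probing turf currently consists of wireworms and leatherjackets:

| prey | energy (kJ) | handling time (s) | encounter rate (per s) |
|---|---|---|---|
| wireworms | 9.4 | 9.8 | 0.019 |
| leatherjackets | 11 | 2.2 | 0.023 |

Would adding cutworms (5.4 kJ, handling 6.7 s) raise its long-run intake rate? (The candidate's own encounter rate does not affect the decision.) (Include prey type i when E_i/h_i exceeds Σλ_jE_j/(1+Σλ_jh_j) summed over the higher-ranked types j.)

On wireworms and leatherjackets alone, R = ΣλE/(1+Σλh) = 0.4316/1.237 = 0.349 kJ/s.
Profitability of cutworms: 5.4/6.7 = 0.806 kJ/s.
Since 0.806 > R, including cutworms increases the long-run rate.

Yes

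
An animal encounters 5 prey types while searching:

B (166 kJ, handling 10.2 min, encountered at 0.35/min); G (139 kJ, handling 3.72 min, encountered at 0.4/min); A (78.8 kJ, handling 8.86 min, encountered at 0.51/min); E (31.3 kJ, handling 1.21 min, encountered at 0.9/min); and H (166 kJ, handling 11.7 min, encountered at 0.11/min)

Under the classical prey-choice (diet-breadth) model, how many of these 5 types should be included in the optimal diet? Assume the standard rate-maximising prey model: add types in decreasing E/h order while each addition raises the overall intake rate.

E/h in descending order: G 37.4, E 25.9, B 16.3, H 14.2, A 8.89 kJ/min. The optimal diet is the largest prefix of this list for which every included type satisfies E_i/h_i > R on the types above it.
Rate on top 1: 22.35. E: 25.9 > 22.35 → include.
Rate on top 2: 23.42. B: 16.3 < 23.42 → exclude; stop.
Optimal diet: G, E — 2 of 5 types.

2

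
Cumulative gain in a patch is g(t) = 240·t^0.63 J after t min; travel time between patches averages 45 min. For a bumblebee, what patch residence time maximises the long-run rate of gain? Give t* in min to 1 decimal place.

Optimal t* satisfies g'(t*) = g(t*)/(T + t*).
g'(t) = 0.63·240·t^-0.37. Setting 0.63·240·t^-0.37 = 240·t^0.63/(45+t) gives 0.63(45+t) = t, so 0.37·t = 0.63×45.
t* = 0.63×45/0.37 = 76.62 min.

76.6 min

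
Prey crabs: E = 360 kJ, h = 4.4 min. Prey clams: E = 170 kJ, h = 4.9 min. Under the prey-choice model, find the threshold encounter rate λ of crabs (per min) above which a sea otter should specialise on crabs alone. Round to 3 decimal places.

0.167 per min

At the threshold, the rate on crabs alone equals the profitability of clams: λ·360/(1 + λ·4.4) = 170/4.9 = 34.69.
Rearranging, λ(360 − 34.69×4.4) = 34.69, so λ = 34.69/207.3 = 0.1673 per min.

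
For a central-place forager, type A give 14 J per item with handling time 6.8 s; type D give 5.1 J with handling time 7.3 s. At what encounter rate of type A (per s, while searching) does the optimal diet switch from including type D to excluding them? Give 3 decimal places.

0.076 per s

At the threshold, the rate on type A alone equals the profitability of type D: λ·14/(1 + λ·6.8) = 5.1/7.3 = 0.6986.
Rearranging, λ(14 − 0.6986×6.8) = 0.6986, so λ = 0.6986/9.249 = 0.07553 per s.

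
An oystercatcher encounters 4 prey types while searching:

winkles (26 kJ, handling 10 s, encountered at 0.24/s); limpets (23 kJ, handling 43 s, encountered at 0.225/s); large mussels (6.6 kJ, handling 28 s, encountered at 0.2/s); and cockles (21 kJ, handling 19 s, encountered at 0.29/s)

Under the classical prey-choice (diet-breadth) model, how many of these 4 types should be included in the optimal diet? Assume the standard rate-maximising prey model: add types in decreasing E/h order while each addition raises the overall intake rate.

1

Profitabilities (E/h, kJ/s): winkles 2.6, cockles 1.11, limpets 0.535, large mussels 0.236. Add prey in this order while the next type's profitability exceeds the intake rate on those already taken.
Rate on top 1: 1.835. cockles: 1.11 < 1.835 → exclude; stop.
Optimal diet: winkles — 1 of 4 types.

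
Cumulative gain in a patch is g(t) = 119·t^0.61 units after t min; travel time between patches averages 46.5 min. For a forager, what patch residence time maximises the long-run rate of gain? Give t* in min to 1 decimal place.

72.7 min

Maximise g(t)/(T+t): set derivative to zero → g'(t)(T+t) = g(t).
g'(t) = 0.61·119·t^-0.39. Setting 0.61·119·t^-0.39 = 119·t^0.61/(46.5+t) gives 0.61(46.5+t) = t, so 0.39·t = 0.61×46.5.
t* = 0.61×46.5/0.39 = 72.73 min.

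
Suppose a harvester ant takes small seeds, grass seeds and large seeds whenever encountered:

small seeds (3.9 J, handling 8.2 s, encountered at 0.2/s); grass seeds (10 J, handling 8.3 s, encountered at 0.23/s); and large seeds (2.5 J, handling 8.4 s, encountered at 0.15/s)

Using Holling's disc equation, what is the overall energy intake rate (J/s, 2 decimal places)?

R = (0.2×3.9 + 0.23×10 + 0.15×2.5) / (1 + 0.2×8.2 + 0.23×8.3 + 0.15×8.4) = 3.455/5.809 = 0.5948 J/s.

0.59 J/s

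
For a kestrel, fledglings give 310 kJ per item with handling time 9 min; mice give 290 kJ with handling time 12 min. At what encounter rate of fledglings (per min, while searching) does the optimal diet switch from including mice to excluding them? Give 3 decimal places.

At the threshold, the rate on fledglings alone equals the profitability of mice: λ·310/(1 + λ·9) = 290/12 = 24.17.
Rearranging, λ(310 − 24.17×9) = 24.17, so λ = 24.17/92.5 = 0.2613 per min.

0.261 per min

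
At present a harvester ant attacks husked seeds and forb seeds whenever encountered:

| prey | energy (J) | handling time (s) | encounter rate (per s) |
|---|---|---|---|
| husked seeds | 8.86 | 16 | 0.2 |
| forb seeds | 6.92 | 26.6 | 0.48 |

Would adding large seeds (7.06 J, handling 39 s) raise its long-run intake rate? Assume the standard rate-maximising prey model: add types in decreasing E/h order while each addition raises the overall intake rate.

Current rate: (0.2×8.86 + 0.48×6.92)/(1 + 0.2×16 + 0.48×26.6) = 0.3002 J/s.
Profitability of large seeds: 7.06/39 = 0.181 J/s.
0.181 < 0.3002, so adding large seeds would lower the average — exclude it.

No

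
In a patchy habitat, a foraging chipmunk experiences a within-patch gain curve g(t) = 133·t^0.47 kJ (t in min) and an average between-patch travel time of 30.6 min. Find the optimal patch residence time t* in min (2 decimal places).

27.14 min

Maximise g(t)/(T+t): set derivative to zero → g'(t)(T+t) = g(t).
g'(t) = 0.47·133·t^-0.53. Setting 0.47·133·t^-0.53 = 133·t^0.47/(30.6+t) gives 0.47(30.6+t) = t, so 0.53·t = 0.47×30.6.
t* = 0.47×30.6/0.53 = 27.14 min.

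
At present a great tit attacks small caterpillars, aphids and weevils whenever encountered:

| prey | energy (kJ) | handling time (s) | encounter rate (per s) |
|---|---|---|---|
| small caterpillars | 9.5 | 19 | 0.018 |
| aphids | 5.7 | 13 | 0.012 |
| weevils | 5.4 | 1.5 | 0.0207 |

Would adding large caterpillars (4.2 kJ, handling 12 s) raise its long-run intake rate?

Yes

Current rate: (0.018×9.5 + 0.012×5.7 + 0.0207×5.4)/(1 + 0.018×19 + 0.012×13 + 0.0207×1.5) = 0.2297 kJ/s.
Profitability of large caterpillars: 4.2/12 = 0.35 kJ/s.
0.35 > 0.2297, so adding large caterpillars raises the average — include it.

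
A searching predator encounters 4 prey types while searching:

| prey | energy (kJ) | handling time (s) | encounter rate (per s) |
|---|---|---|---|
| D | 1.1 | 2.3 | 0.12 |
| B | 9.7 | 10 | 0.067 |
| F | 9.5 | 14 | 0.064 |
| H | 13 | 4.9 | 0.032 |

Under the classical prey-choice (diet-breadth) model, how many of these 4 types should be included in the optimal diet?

3

E/h in descending order: H 2.65, B 0.97, F 0.679, D 0.478 kJ/s. The optimal diet is the largest prefix of this list for which every included type satisfies E_i/h_i > R on the types above it.
Rate on top 1: 0.3596. B: 0.97 > 0.3596 → include.
Rate on top 2: 0.5835. F: 0.679 > 0.5835 → include.
Rate on top 3: 0.6148. D: 0.478 < 0.6148 → exclude; stop.
Optimal diet: H, B, F — 3 of 4 types.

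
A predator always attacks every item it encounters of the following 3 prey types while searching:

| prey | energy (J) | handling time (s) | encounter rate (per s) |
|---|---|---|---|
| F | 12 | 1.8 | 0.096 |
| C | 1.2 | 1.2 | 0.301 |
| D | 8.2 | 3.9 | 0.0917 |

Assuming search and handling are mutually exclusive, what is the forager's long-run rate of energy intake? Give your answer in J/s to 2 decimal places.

1.20 J/s

Energy encountered per unit search time: 0.096×12 + 0.301×1.2 + 0.0917×8.2 = 2.265 J/s.
Handling time per unit search time: 0.096×1.8 + 0.301×1.2 + 0.0917×3.9 = 0.8916.
Rate = 2.265/(1 + 0.8916) = 1.197 J/s.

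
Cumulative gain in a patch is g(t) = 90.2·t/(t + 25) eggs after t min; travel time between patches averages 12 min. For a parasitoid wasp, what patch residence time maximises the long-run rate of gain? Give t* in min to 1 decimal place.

17.3 min

Optimal t* satisfies g'(t*) = g(t*)/(T + t*).
g'(t) = 90.2·25/(t + 25)². Setting 90.2·25/(t+25)² = 90.2t/[(t+25)(12+t)] gives 25(12+t) = t(t+25), so t² = 25×12 = 300.
t* = √300 = 17.32 min.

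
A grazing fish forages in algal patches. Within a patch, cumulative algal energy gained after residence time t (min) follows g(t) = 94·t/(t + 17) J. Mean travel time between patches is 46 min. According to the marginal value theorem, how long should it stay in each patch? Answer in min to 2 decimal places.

Optimal t* satisfies g'(t*) = g(t*)/(T + t*).
g'(t) = 94·17/(t + 17)². Setting 94·17/(t+17)² = 94t/[(t+17)(46+t)] gives 17(46+t) = t(t+17), so t² = 17×46 = 782.
t* = √782 = 27.96 min.

27.96 min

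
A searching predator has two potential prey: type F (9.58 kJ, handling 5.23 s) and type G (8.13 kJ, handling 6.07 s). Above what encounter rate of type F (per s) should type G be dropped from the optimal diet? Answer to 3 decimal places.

The zero-one rule: include type G iff E₂/h₂ > λE₁/(1+λh₁). Equality gives the switch point.
λE₁h₂ = E₂ + λE₂h₁ ⇒ λ = E₂/(E₁h₂ − E₂h₁) = 8.13/(58.15 − 42.52) = 0.5201 per s.

0.520 per s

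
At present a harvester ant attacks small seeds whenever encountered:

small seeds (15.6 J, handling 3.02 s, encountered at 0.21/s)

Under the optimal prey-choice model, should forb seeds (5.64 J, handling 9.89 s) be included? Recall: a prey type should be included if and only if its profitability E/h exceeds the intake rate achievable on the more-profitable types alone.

No

Current rate: (0.21×15.6)/(1 + 0.21×3.02) = 2.005 J/s.
forb seeds: E/h = 5.64/9.89 = 0.5703 J/s.
0.5703 < 2.005, so adding forb seeds would lower the average — exclude it.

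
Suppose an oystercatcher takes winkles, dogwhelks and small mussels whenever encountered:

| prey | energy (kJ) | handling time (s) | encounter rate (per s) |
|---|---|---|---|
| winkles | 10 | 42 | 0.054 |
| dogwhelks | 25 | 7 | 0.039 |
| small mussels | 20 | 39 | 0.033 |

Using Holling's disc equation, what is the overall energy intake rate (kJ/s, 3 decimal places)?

0.450 kJ/s

Energy encountered per unit search time: 0.054×10 + 0.039×25 + 0.033×20 = 2.175 kJ/s.
Handling time per unit search time: 0.054×42 + 0.039×7 + 0.033×39 = 3.828.
Rate = 2.175/(1 + 3.828) = 0.4505 kJ/s.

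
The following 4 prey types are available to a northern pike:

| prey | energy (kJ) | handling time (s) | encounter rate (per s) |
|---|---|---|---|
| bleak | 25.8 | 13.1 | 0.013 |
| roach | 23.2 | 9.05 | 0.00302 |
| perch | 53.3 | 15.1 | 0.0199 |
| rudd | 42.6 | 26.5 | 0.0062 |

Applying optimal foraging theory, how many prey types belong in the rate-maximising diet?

Profitabilities (E/h, kJ/s): perch 3.53, roach 2.56, bleak 1.97, rudd 1.61. Add prey in this order while the next type's profitability exceeds the intake rate on those already taken.
Rate on top 1: 0.8156. roach: 2.56 > 0.8156 → include.
Rate on top 2: 0.8516. bleak: 1.97 > 0.8516 → include.
Rate on top 3: 0.9786. rudd: 1.61 > 0.9786 → include.
Optimal diet: perch, roach, bleak, rudd — 4 of 4 types.

4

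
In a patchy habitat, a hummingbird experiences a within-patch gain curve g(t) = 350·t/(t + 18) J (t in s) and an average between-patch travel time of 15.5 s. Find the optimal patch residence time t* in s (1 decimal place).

16.7 s

Optimal t* satisfies g'(t*) = g(t*)/(T + t*).
g'(t) = 350·18/(t + 18)². Setting 350·18/(t+18)² = 350t/[(t+18)(15.5+t)] gives 18(15.5+t) = t(t+18), so t² = 18×15.5 = 279.
t* = √279 = 16.7 s.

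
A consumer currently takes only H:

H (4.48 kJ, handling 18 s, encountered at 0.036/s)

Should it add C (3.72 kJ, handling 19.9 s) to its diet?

Intake rate on the current diet: R = (0.036×4.48) / (1 + 0.036×18) = 0.1613/1.648 = 0.09786 kJ/s.
Profitability of C: 3.72/19.9 = 0.1869 kJ/s.
Since 0.1869 > R, including C increases the long-run rate.

Yes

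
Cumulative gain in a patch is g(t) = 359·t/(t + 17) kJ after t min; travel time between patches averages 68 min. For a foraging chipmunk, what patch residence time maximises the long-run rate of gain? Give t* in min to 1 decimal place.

34.0 min

Maximise g(t)/(T+t): set derivative to zero → g'(t)(T+t) = g(t).
g'(t) = 359·17/(t + 17)². Setting 359·17/(t+17)² = 359t/[(t+17)(68+t)] gives 17(68+t) = t(t+17), so t² = 17×68 = 1156.
t* = √1156 = 34 min.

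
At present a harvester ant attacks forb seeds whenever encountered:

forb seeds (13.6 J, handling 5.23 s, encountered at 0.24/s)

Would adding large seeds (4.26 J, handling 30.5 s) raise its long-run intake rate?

No

Intake rate on the current diet: R = (0.24×13.6) / (1 + 0.24×5.23) = 3.264/2.255 = 1.447 J/s.
Profitability of large seeds: 4.26/30.5 = 0.1397 J/s.
Since 0.1397 < R, time spent handling large seeds is better spent searching.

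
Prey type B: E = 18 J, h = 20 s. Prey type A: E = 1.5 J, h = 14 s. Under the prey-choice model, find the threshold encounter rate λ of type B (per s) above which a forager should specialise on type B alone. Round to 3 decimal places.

Drop type A once their profitability E₂/h₂ falls below the rate achievable on type B alone: E₂/h₂ = λE₁/(1 + λh₁).
Solve for λ: λE₁h₂ = E₂(1 + λh₁) → λ(E₁h₂ − E₂h₁) = E₂ → λ = E₂/(E₁h₂ − E₂h₁).
λ = 1.5/(18×14 − 1.5×20) = 1.5/222 = 0.006757 per s.

0.007 per s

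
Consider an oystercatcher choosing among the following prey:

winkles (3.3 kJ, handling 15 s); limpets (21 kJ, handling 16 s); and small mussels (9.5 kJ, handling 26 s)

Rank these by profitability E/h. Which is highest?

Profitability E/h (kJ/s): winkles = 3.3/15 = 0.22, limpets = 21/16 = 1.31, small mussels = 9.5/26 = 0.365.
Ranked: limpets > small mussels > winkles.

limpets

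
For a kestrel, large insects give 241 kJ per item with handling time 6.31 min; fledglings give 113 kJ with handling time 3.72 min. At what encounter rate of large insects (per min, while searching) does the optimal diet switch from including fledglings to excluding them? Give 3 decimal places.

Drop fledglings once their profitability E₂/h₂ falls below the rate achievable on large insects alone: E₂/h₂ = λE₁/(1 + λh₁).
Solve for λ: λE₁h₂ = E₂(1 + λh₁) → λ(E₁h₂ − E₂h₁) = E₂ → λ = E₂/(E₁h₂ − E₂h₁).
λ = 113/(241×3.72 − 113×6.31) = 113/183.5 = 0.6158 per min.

0.616 per min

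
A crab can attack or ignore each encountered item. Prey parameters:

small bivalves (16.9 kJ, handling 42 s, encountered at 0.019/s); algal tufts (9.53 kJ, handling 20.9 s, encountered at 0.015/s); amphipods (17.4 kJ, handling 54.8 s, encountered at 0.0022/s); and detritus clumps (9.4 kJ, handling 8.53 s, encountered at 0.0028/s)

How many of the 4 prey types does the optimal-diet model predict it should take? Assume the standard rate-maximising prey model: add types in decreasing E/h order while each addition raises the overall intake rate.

4

E/h in descending order: detritus clumps 1.1, algal tufts 0.456, small bivalves 0.402, amphipods 0.318 kJ/s. The optimal diet is the largest prefix of this list for which every included type satisfies E_i/h_i > R on the types above it.
Rate on top 1: 0.02571. algal tufts: 0.456 > 0.02571 → include.
Rate on top 2: 0.1266. small bivalves: 0.402 > 0.1266 → include.
Rate on top 3: 0.2296. amphipods: 0.318 > 0.2296 → include.
Optimal diet: detritus clumps, algal tufts, small bivalves, amphipods — 4 of 4 types.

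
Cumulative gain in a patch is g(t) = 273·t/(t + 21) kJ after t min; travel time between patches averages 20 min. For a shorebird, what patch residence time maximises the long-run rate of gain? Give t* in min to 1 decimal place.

20.5 min

Optimal t* satisfies g'(t*) = g(t*)/(T + t*).
g'(t) = 273·21/(t + 21)². Setting 273·21/(t+21)² = 273t/[(t+21)(20+t)] gives 21(20+t) = t(t+21), so t² = 21×20 = 420.
t* = √420 = 20.49 min.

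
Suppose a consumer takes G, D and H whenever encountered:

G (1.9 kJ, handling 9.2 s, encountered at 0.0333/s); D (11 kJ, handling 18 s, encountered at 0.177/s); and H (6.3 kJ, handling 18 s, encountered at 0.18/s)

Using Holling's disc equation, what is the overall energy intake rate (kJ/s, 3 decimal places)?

R = Σλ_iE_i / (1 + Σλ_ih_i)
Numerator: 0.0333×1.9 + 0.177×11 + 0.18×6.3 = 3.144
Denominator: 1 + 0.0333×9.2 + 0.177×18 + 0.18×18 = 7.732
R = 3.144/7.732 = 0.4066 kJ/s

0.407 kJ/s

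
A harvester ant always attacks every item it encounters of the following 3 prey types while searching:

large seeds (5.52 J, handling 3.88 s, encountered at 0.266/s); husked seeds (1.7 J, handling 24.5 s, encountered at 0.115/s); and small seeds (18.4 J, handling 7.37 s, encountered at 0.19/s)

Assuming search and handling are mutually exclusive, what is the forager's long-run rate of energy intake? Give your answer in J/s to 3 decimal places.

R = (0.266×5.52 + 0.115×1.7 + 0.19×18.4) / (1 + 0.266×3.88 + 0.115×24.5 + 0.19×7.37) = 5.16/6.25 = 0.8256 J/s.

0.826 J/s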